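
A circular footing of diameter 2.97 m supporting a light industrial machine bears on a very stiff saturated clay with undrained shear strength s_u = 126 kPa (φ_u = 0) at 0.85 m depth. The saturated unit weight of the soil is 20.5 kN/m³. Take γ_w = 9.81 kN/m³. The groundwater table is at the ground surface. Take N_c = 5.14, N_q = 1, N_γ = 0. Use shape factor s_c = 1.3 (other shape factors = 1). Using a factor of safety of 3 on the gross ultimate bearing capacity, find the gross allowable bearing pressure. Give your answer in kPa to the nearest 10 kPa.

γ' = 20.5 − 9.81 = 10.69 kN/m³ (submerged throughout). q = 10.69 × 0.85 = 9.0865 kPa.
c·N_c·s_c = 126 × 5.14 × 1.3 = 841.93 kPa
q·N_q = 9.0865 × 1 = 9.0865 kPa
q_ult = 841.93 + 9.0865 = 851.02 kPa.
q_all = 851.02 / 3 = 283.67 kPa.

q_all ≈ 280 kPa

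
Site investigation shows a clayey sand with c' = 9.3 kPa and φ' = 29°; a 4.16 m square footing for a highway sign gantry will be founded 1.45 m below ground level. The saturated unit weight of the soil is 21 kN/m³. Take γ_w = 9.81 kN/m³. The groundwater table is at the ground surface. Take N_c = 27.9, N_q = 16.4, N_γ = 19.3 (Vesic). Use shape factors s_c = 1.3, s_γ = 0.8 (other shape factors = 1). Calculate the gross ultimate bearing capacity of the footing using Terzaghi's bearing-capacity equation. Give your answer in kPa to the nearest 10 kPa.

With the water table at the surface the whole profile is submerged: γ' = 21 − 9.81 = 11.19 kN/m³, so q = γ'·D_f = 16.226 kPa; the same γ' applies in the ½γBN_γ term.
q_ult = c·N_c·s_c + q·N_q + 0.5·γ·B·N_γ·s_γ
     = 9.3 × 27.9 × 1.3 + 16.226 × 16.4 + 0.5 × 11.19 × 4.16 × 19.3 × 0.8
     = 337.31 + 266.1 + 359.37 = 962.78 kPa.

q_ult ≈ 960 kPa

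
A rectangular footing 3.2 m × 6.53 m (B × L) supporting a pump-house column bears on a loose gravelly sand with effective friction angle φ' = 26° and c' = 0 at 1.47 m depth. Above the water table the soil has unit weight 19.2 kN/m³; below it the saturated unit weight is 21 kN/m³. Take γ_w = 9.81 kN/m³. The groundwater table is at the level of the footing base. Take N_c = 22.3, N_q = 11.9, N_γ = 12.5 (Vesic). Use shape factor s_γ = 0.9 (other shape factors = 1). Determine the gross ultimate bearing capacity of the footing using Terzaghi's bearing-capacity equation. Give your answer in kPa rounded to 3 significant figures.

q_ult ≈ 537 kPa

q = γ·D_f = 19.2 × 1.47 = 28.224 kPa.
For the ½γBN_γ term take γ' = 21 − 9.81 = 11.19 kN/m³ (soil below base is submerged).
q·N_q = 28.224 × 11.9 = 335.87 kPa
0.5·γ·B·N_γ·s_γ = 0.5 × 11.19 × 3.2 × 12.5 × 0.9 = 201.42 kPa
q_ult = 335.87 + 201.42 = 537.29 kPa.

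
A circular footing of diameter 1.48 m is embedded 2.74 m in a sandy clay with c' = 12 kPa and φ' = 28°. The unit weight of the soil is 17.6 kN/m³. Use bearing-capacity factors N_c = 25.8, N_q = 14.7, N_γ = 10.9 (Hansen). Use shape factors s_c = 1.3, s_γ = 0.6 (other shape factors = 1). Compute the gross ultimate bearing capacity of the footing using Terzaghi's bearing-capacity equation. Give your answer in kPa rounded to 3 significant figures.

q = γ·D_f = 17.6 × 2.74 = 48.224 kPa.
c·N_c·s_c = 12 × 25.8 × 1.3 = 402.48 kPa
q·N_q = 48.224 × 14.7 = 708.89 kPa
0.5·γ·B·N_γ·s_γ = 0.5 × 17.6 × 1.48 × 10.9 × 0.6 = 85.177 kPa
q_ult = 402.48 + 708.89 + 85.177 = 1196.5 kPa.

q_ult ≈ 1200 kPa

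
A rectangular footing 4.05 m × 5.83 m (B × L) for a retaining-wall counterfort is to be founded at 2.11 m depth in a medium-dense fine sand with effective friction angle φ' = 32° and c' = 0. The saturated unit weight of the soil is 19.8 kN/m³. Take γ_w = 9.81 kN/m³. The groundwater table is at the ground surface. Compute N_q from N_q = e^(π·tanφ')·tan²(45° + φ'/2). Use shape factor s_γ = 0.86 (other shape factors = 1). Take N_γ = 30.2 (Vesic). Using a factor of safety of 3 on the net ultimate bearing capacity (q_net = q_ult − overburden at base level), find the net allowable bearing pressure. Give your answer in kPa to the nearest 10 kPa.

N_q = e^(π·tan32°)·tan²(61°) = 23.18.
Water table at ground surface, so effective unit weight γ' = 19.8 − 9.81 = 9.99 kN/m³ is used throughout; overburden q = 9.99 × 2.11 = 21.079 kPa; the same γ' applies in the ½γBN_γ term.
Surcharge term q·N_q = 21.079 × 23.177 = 488.54 kPa; self-weight term 0.5·γ·B·N_γ·s_γ = 0.5 × 9.99 × 4.05 × 30.2 × 0.86 = 525.41 kPa.
q_ult = 488.54 + 525.41 = 1013.9 kPa.
q_net = 1013.9 − 21.079 = 992.87 kPa.
q_all(net) = 992.87 / 3 = 330.96 kPa.

q_all(net) ≈ 330 kPa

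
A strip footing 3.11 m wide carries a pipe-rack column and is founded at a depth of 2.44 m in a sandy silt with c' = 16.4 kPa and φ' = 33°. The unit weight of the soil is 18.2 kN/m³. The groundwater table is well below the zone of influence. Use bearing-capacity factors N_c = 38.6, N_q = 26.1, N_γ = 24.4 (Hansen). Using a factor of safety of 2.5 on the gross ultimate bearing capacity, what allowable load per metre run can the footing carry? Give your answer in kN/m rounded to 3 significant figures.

≈ 3090 kN/m

Overburden at base level: q = 18.2 × 2.44 = 44.408 kPa.
Cohesion term c·N_c = 16.4 × 38.6 = 633.04 kPa; surcharge term q·N_q = 44.408 × 26.1 = 1159 kPa; self-weight term 0.5·γ·B·N_γ = 0.5 × 18.2 × 3.11 × 24.4 = 690.54 kPa.
q_ult = 633.04 + 1159 + 690.54 = 2482.6 kPa.
Gross allowable pressure q_all = 2482.6 / 2.5 = 993.05 kPa.
Allowable wall load = q_all × B = 993.05 × 3.11 = 3088.4 kN per metre run.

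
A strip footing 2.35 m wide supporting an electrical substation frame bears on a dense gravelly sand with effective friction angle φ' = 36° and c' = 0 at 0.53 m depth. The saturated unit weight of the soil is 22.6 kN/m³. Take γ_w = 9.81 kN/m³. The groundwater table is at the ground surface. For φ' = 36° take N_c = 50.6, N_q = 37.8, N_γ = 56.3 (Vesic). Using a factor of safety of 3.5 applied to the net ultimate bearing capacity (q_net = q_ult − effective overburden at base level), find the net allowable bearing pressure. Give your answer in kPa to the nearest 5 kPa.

q_all(net) ≈ 315 kPa

Water table at ground surface, so effective unit weight γ' = 22.6 − 9.81 = 12.79 kN/m³ is used throughout; overburden q = 12.79 × 0.53 = 6.7787 kPa; the same γ' applies in the ½γBN_γ term.
Surcharge term q·N_q = 6.7787 × 37.8 = 256.23 kPa; self-weight term 0.5·γ·B·N_γ = 0.5 × 12.79 × 2.35 × 56.3 = 846.09 kPa.
q_ult = 256.23 + 846.09 = 1102.3 kPa.
Net ultimate: q_net = 1102.3 − 6.7787 = 1095.5 kPa.
q_all(net) = 1095.5 / 3.5 = 313.01 kPa.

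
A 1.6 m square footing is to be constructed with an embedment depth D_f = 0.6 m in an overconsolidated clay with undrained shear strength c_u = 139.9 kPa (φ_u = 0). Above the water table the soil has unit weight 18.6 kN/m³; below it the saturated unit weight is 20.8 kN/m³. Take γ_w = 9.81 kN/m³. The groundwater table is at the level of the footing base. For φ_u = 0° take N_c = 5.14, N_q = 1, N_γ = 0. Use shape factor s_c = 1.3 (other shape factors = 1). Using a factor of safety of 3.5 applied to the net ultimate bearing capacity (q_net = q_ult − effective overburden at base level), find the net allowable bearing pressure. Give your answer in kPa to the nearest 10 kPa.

q = γ·D_f = 18.6 × 0.6 = 11.16 kPa.
c·N_c·s_c = 139.9 × 5.14 × 1.3 = 934.81 kPa
q·N_q = 11.16 × 1 = 11.16 kPa
q_ult = 934.81 + 11.16 = 945.97 kPa.
Net ultimate: q_net = 945.97 − 11.16 = 934.81 kPa.
q_all(net) = 934.81 / 3.5 = 267.09 kPa.

q_all(net) ≈ 270 kPa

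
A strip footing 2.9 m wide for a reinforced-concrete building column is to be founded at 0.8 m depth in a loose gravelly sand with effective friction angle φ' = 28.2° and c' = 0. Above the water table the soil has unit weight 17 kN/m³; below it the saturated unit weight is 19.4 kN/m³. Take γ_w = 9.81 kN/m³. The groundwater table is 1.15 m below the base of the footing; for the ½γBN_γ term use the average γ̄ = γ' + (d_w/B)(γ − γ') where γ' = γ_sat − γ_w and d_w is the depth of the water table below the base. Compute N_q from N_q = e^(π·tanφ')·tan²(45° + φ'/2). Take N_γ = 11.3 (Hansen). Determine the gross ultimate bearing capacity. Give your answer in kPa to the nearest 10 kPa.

q_ult ≈ 410 kPa

tan28.2° = 0.5362, so N_q = e^(π×0.5362)·tan²(59.1°) = 5.39 × 2.792 = 15.05.
q = γ·D_f = 17 × 0.8 = 13.6 kPa.
γ' = 9.59 kN/m³; averaging over the depth B below the base, γ̄ = γ' + (d_w/B)(γ − γ') = 12.528 kN/m³.
q·N_q = 13.6 × 15.047 = 204.64 kPa
0.5·γ·B·N_γ = 0.5 × 12.528 × 2.9 × 11.3 = 205.28 kPa
q_ult = 204.64 + 205.28 = 409.92 kPa.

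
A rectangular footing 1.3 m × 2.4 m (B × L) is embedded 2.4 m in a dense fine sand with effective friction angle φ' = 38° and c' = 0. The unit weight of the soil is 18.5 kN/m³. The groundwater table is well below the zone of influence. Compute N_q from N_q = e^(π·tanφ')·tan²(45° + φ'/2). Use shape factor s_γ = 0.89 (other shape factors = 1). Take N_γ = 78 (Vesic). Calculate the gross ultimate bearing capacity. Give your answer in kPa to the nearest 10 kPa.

tan38° = 0.7813, so N_q = e^(π×0.7813)·tan²(64°) = 11.64 × 4.204 = 48.93.
Effective surcharge at the founding depth q = γ·D_f = 18.5 × 2.4 = 44.4 kPa.
q_ult = q·N_q + 0.5·γ·B·N_γ·s_γ
     = 44.4 × 48.933 + 0.5 × 18.5 × 1.3 × 78 × 0.89
     = 2172.6 + 834.78 = 3007.4 kPa.

q_ult ≈ 3010 kPa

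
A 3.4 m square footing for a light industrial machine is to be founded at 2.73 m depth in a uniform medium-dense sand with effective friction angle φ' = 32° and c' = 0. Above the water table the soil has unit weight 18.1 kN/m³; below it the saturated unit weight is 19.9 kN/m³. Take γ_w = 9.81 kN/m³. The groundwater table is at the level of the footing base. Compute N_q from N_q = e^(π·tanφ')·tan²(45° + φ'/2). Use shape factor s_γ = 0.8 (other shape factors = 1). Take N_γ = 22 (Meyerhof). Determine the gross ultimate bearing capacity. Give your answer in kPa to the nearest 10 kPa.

tan32° = 0.6249, so N_q = e^(π×0.6249)·tan²(61°) = 7.121 × 3.255 = 23.18.
q = γ·D_f = 18.1 × 2.73 = 49.413 kPa.
For the ½γBN_γ term take γ' = 19.9 − 9.81 = 10.09 kN/m³ (soil below base is submerged).
q·N_q = 49.413 × 23.177 = 1145.2 kPa
0.5·γ·B·N_γ·s_γ = 0.5 × 10.09 × 3.4 × 22 × 0.8 = 301.89 kPa
q_ult = 1145.2 + 301.89 = 1447.1 kPa.

q_ult ≈ 1450 kPa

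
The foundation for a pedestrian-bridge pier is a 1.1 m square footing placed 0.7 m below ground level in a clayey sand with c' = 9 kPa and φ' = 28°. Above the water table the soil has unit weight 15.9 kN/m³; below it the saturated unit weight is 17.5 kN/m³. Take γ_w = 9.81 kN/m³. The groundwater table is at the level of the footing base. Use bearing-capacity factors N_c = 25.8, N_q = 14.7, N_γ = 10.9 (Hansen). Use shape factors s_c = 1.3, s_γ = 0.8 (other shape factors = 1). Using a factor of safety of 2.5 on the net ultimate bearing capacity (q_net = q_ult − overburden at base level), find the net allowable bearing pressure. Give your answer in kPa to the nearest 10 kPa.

Overburden at base level: q = 15.9 × 0.7 = 11.13 kPa.
Below the base the soil is submerged, so the ½γBN_γ term uses γ' = 17.5 − 9.81 = 7.69 kN/m³.
Cohesion term c·N_c·s_c = 9 × 25.8 × 1.3 = 301.86 kPa; surcharge term q·N_q = 11.13 × 14.7 = 163.61 kPa; self-weight term 0.5·γ·B·N_γ·s_γ = 0.5 × 7.69 × 1.1 × 10.9 × 0.8 = 36.881 kPa.
q_ult = 301.86 + 163.61 + 36.881 = 502.35 kPa.
q_net = 502.35 − 11.13 = 491.22 kPa.
q_all(net) = 491.22 / 2.5 = 196.49 kPa.

q_all(net) ≈ 200 kPa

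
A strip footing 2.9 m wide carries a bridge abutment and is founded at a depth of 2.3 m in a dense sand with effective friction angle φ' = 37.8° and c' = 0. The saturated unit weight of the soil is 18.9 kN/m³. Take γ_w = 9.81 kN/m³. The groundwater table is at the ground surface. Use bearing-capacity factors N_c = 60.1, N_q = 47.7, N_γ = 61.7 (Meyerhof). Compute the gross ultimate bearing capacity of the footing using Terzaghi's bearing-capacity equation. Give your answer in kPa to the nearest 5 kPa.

q_ult ≈ 1810 kPa

γ' = 18.9 − 9.81 = 9.09 kN/m³ (submerged throughout). q = 9.09 × 2.3 = 20.907 kPa; the same γ' applies in the ½γBN_γ term.
q·N_q = 20.907 × 47.7 = 997.26 kPa
0.5·γ·B·N_γ = 0.5 × 9.09 × 2.9 × 61.7 = 813.24 kPa
q_ult = 997.26 + 813.24 = 1810.5 kPa.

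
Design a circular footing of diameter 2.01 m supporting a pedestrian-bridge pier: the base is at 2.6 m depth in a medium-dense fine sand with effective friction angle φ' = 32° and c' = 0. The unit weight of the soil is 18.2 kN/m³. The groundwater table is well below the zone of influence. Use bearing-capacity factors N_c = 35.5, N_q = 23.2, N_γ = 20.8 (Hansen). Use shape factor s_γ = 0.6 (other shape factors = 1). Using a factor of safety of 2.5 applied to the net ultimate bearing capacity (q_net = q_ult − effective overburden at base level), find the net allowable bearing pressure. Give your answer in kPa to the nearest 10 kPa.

q = γ·D_f = 18.2 × 2.6 = 47.32 kPa.
q·N_q = 47.32 × 23.2 = 1097.8 kPa
0.5·γ·B·N_γ·s_γ = 0.5 × 18.2 × 2.01 × 20.8 × 0.6 = 228.27 kPa
q_ult = 1097.8 + 228.27 = 1326.1 kPa.
Net ultimate: q_net = 1326.1 − 47.32 = 1278.8 kPa.
q_all(net) = 1278.8 / 2.5 = 511.51 kPa.

q_all(net) ≈ 510 kPa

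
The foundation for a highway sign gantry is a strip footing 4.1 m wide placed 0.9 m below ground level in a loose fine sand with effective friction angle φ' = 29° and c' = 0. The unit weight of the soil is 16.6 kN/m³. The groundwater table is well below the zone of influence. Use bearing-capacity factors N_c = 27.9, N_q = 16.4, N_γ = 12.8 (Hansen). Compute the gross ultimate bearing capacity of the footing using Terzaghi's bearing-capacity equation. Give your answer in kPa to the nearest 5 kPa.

q_ult ≈ 680 kPa

Overburden at base level: q = 16.6 × 0.9 = 14.94 kPa.
Surcharge term q·N_q = 14.94 × 16.4 = 245.02 kPa; self-weight term 0.5·γ·B·N_γ = 0.5 × 16.6 × 4.1 × 12.8 = 435.58 kPa.
q_ult = 245.02 + 435.58 = 680.6 kPa.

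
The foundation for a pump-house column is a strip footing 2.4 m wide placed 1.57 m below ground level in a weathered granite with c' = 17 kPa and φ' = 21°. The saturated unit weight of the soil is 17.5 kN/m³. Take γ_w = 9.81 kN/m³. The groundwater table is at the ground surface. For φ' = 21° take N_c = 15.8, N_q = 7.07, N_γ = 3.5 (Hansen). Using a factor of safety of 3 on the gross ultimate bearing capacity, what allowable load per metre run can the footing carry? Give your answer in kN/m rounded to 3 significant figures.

≈ 309 kN/m

With the water table at the surface the whole profile is submerged: γ' = 17.5 − 9.81 = 7.69 kN/m³, so q = γ'·D_f = 12.073 kPa; the same γ' applies in the ½γBN_γ term.
q_ult = c·N_c + q·N_q + 0.5·γ·B·N_γ
     = 17 × 15.8 + 12.073 × 7.07 + 0.5 × 7.69 × 2.4 × 3.5
     = 268.6 + 85.358 + 32.298 = 386.26 kPa.
Gross allowable pressure q_all = 386.26 / 3 = 128.75 kPa.
Allowable wall load = q_all × B = 128.75 × 2.4 = 309 kN per metre run.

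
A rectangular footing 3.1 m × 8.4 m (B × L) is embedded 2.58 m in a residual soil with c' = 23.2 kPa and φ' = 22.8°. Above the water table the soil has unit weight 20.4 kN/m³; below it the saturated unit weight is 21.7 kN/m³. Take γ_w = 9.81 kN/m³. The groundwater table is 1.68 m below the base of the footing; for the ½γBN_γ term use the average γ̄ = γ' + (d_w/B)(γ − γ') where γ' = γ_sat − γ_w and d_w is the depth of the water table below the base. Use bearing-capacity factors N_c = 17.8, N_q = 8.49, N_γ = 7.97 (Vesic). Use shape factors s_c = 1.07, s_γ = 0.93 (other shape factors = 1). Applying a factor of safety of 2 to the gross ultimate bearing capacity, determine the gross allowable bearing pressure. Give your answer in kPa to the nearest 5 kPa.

q_all ≈ 540 kPa

Overburden at base level: q = 20.4 × 2.58 = 52.632 kPa.
The water table is 1.68 m below the base (< B = 3.1 m), so the ½γBN_γ term uses γ̄ = γ' + (d_w/B)(γ − γ') = 11.89 + (1.68/3.1)(20.4 − 11.89) = 16.502 kN/m³.
Cohesion term c·N_c·s_c = 23.2 × 17.8 × 1.07 = 441.87 kPa; surcharge term q·N_q = 52.632 × 8.49 = 446.85 kPa; self-weight term 0.5·γ·B·N_γ·s_γ = 0.5 × 16.502 × 3.1 × 7.97 × 0.93 = 189.59 kPa.
q_ult = 441.87 + 446.85 + 189.59 = 1078.3 kPa.
q_all = q_ult / FS = 1078.3 / 2 = 539.15 kPa.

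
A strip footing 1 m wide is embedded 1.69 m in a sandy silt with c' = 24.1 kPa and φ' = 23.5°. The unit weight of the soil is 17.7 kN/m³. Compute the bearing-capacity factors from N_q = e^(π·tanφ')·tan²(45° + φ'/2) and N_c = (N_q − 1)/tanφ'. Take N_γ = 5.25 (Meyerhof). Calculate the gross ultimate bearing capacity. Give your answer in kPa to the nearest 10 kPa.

q_ult ≈ 770 kPa

tan23.5° = 0.4348, so N_q = e^(π×0.4348)·tan²(56.75°) = 3.92 × 2.326 = 9.12.
N_c = (9.12 − 1)/tan23.5° = 18.67.
q = γ·D_f = 17.7 × 1.69 = 29.913 kPa.
c·N_c = 24.1 × 18.672 = 449.99 kPa
q·N_q = 29.913 × 9.1187 = 272.77 kPa
0.5·γ·B·N_γ = 0.5 × 17.7 × 1 × 5.25 = 46.462 kPa
q_ult = 449.99 + 272.77 + 46.462 = 769.22 kPa.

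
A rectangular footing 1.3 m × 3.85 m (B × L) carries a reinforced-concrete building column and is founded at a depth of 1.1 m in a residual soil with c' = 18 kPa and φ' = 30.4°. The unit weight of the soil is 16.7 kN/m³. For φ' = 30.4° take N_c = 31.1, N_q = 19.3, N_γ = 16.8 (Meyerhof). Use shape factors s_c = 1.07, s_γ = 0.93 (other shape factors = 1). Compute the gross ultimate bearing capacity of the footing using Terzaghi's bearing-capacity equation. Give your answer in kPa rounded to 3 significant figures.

q_ult ≈ 1120 kPa

Overburden at base level: q = 16.7 × 1.1 = 18.37 kPa.
Cohesion term c·N_c·s_c = 18 × 31.1 × 1.07 = 598.99 kPa; surcharge term q·N_q = 18.37 × 19.3 = 354.54 kPa; self-weight term 0.5·γ·B·N_γ·s_γ = 0.5 × 16.7 × 1.3 × 16.8 × 0.93 = 169.6 kPa.
q_ult = 598.99 + 354.54 + 169.6 = 1123.1 kPa.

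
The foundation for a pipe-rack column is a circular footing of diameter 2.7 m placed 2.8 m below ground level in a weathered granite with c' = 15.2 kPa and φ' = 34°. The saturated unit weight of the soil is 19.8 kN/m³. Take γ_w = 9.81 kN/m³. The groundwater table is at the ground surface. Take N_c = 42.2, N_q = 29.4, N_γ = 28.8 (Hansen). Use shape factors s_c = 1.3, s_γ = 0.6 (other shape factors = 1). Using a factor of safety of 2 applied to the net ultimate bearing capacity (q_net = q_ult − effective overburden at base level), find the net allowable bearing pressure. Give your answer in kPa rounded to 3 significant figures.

γ' = 19.8 − 9.81 = 9.99 kN/m³ (submerged throughout). q = 9.99 × 2.8 = 27.972 kPa; the same γ' applies in the ½γBN_γ term.
c·N_c·s_c = 15.2 × 42.2 × 1.3 = 833.87 kPa
q·N_q = 27.972 × 29.4 = 822.38 kPa
0.5·γ·B·N_γ·s_γ = 0.5 × 9.99 × 2.7 × 28.8 × 0.6 = 233.05 kPa
q_ult = 833.87 + 822.38 + 233.05 = 1889.3 kPa.
Net ultimate: q_net = 1889.3 − 27.972 = 1861.3 kPa.
q_all(net) = 1861.3 / 2 = 930.66 kPa.

q_all(net) ≈ 931 kPa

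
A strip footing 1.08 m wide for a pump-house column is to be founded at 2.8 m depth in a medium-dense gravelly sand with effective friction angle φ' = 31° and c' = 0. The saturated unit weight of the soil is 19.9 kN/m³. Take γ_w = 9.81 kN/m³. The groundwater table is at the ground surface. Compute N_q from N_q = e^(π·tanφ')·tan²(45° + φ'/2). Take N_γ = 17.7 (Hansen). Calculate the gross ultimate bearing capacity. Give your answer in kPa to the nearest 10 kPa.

tan31° = 0.6009, so N_q = e^(π×0.6009)·tan²(60.5°) = 6.604 × 3.124 = 20.63.
Water table at ground surface, so effective unit weight γ' = 19.9 − 9.81 = 10.09 kN/m³ is used throughout; overburden q = 10.09 × 2.8 = 28.252 kPa; the same γ' applies in the ½γBN_γ term.
Surcharge term q·N_q = 28.252 × 20.631 = 582.86 kPa; self-weight term 0.5·γ·B·N_γ = 0.5 × 10.09 × 1.08 × 17.7 = 96.44 kPa.
q_ult = 582.86 + 96.44 = 679.3 kPa.

q_ult ≈ 680 kPa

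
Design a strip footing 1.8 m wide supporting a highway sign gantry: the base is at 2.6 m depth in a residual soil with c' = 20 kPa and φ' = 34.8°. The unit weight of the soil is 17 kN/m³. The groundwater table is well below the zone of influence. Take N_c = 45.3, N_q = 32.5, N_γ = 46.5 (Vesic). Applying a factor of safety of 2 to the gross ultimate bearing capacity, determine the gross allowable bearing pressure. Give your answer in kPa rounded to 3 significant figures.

q_all ≈ 1530 kPa

Overburden at base level: q = 17 × 2.6 = 44.2 kPa.
Cohesion term c·N_c = 20 × 45.3 = 906 kPa; surcharge term q·N_q = 44.2 × 32.5 = 1436.5 kPa; self-weight term 0.5·γ·B·N_γ = 0.5 × 17 × 1.8 × 46.5 = 711.45 kPa.
q_ult = 906 + 1436.5 + 711.45 = 3053.9 kPa.
q_all = q_ult / FS = 3053.9 / 2 = 1527 kPa.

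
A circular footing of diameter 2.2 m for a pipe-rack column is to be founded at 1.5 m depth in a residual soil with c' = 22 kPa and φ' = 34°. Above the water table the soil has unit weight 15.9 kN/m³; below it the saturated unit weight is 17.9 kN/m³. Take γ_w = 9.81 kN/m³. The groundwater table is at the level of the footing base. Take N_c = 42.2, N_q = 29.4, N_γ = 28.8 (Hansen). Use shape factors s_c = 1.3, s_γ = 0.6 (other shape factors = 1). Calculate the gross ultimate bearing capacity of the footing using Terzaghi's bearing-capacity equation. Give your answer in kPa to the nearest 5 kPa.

q_ult ≈ 2060 kPa

Overburden at base level: q = 15.9 × 1.5 = 23.85 kPa.
Below the base the soil is submerged, so the ½γBN_γ term uses γ' = 17.9 − 9.81 = 8.09 kN/m³.
Cohesion term c·N_c·s_c = 22 × 42.2 × 1.3 = 1206.9 kPa; surcharge term q·N_q = 23.85 × 29.4 = 701.19 kPa; self-weight term 0.5·γ·B·N_γ·s_γ = 0.5 × 8.09 × 2.2 × 28.8 × 0.6 = 153.77 kPa.
q_ult = 1206.9 + 701.19 + 153.77 = 2061.9 kPa.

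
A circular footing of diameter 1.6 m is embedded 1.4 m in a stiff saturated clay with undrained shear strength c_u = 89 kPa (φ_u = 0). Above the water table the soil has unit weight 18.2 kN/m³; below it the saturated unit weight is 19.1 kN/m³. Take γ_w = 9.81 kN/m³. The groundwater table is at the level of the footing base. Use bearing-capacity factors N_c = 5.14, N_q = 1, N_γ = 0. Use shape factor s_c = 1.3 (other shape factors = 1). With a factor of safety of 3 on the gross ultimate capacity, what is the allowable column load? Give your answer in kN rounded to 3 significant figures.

Overburden at base level: q = 18.2 × 1.4 = 25.48 kPa.
Cohesion term c·N_c·s_c = 89 × 5.14 × 1.3 = 594.7 kPa; surcharge term q·N_q = 25.48 × 1 = 25.48 kPa.
q_ult = 594.7 + 25.48 = 620.18 kPa.
Gross allowable pressure q_all = 620.18 / 3 = 206.73 kPa.
Footing area = 2.0106 m², so allowable column load = 206.73 × 2.0106 = 415.64 kN.

P_all ≈ 416 kN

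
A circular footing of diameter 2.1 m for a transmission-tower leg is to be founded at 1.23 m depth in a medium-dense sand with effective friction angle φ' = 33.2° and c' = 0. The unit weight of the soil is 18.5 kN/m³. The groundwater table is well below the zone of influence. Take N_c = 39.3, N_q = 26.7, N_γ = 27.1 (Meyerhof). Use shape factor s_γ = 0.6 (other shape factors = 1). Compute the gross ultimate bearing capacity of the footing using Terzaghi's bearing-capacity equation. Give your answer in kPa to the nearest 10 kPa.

q_ult ≈ 920 kPa

Effective surcharge at the founding depth q = γ·D_f = 18.5 × 1.23 = 22.755 kPa.
q_ult = q·N_q + 0.5·γ·B·N_γ·s_γ
     = 22.755 × 26.7 + 0.5 × 18.5 × 2.1 × 27.1 × 0.6
     = 607.56 + 315.85 = 923.41 kPa.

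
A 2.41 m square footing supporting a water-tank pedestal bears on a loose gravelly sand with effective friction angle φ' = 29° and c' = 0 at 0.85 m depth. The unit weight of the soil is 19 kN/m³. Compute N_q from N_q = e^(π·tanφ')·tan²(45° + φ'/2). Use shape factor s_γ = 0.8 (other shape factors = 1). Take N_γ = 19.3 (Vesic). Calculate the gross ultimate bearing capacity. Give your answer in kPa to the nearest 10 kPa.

q_ult ≈ 620 kPa

tan29° = 0.5543, so N_q = e^(π×0.5543)·tan²(59.5°) = 5.705 × 2.882 = 16.44.
Overburden at base level: q = 19 × 0.85 = 16.15 kPa.
Surcharge term q·N_q = 16.15 × 16.443 = 265.56 kPa; self-weight term 0.5·γ·B·N_γ·s_γ = 0.5 × 19 × 2.41 × 19.3 × 0.8 = 353.5 kPa.
q_ult = 265.56 + 353.5 = 619.06 kPa.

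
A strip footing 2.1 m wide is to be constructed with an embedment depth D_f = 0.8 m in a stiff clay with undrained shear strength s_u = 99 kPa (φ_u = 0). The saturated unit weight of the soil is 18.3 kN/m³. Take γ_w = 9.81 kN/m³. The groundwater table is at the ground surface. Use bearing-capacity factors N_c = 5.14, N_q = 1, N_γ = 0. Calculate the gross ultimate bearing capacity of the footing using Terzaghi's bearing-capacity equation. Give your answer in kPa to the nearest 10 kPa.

γ' = 18.3 − 9.81 = 8.49 kN/m³ (submerged throughout). q = 8.49 × 0.8 = 6.792 kPa.
c·N_c = 99 × 5.14 = 508.86 kPa
q·N_q = 6.792 × 1 = 6.792 kPa
q_ult = 508.86 + 6.792 = 515.65 kPa.

q_ult ≈ 520 kPa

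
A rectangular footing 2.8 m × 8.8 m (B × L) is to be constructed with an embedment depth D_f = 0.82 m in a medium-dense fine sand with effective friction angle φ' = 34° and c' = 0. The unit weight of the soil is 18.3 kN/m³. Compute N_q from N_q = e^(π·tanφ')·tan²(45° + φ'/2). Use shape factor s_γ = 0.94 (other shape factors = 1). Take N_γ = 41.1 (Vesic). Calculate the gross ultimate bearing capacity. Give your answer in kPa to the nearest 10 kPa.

q_ult ≈ 1430 kPa

tan34° = 0.6745, so N_q = e^(π×0.6745)·tan²(62°) = 8.323 × 3.537 = 29.44.
Overburden at base level: q = 18.3 × 0.82 = 15.006 kPa.
Surcharge term q·N_q = 15.006 × 29.44 = 441.77 kPa; self-weight term 0.5·γ·B·N_γ·s_γ = 0.5 × 18.3 × 2.8 × 41.1 × 0.94 = 989.8 kPa.
q_ult = 441.77 + 989.8 = 1431.6 kPa.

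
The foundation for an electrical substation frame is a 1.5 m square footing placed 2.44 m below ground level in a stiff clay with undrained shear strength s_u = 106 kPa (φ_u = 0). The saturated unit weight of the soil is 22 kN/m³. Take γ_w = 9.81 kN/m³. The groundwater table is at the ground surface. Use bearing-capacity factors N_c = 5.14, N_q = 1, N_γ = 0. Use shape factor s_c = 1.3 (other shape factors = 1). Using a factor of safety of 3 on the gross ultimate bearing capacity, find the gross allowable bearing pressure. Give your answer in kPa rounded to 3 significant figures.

Water table at ground surface, so effective unit weight γ' = 22 − 9.81 = 12.19 kN/m³ is used throughout; overburden q = 12.19 × 2.44 = 29.744 kPa.
Cohesion term c·N_c·s_c = 106 × 5.14 × 1.3 = 708.29 kPa; surcharge term q·N_q = 29.744 × 1 = 29.744 kPa.
q_ult = 708.29 + 29.744 = 738.04 kPa.
q_all = 738.04 / 3 = 246.01 kPa.

q_all ≈ 246 kPa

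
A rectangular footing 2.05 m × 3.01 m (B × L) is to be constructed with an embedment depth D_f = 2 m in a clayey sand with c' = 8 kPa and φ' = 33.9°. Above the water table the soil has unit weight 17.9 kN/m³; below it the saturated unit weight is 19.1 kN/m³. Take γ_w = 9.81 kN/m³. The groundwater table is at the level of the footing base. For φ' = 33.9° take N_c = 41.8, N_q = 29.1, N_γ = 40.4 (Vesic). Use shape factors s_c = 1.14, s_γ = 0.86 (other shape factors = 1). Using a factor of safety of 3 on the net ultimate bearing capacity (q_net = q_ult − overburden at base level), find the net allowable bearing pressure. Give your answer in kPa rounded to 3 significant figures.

q_all(net) ≈ 573 kPa

q = γ·D_f = 17.9 × 2 = 35.8 kPa.
For the ½γBN_γ term take γ' = 19.1 − 9.81 = 9.29 kN/m³ (soil below base is submerged).
c·N_c·s_c = 8 × 41.8 × 1.14 = 381.22 kPa
q·N_q = 35.8 × 29.1 = 1041.8 kPa
0.5·γ·B·N_γ·s_γ = 0.5 × 9.29 × 2.05 × 40.4 × 0.86 = 330.84 kPa
q_ult = 381.22 + 1041.8 + 330.84 = 1753.8 kPa.
q_net = 1753.8 − 35.8 = 1718 kPa.
q_all(net) = 1718 / 3 = 572.68 kPa.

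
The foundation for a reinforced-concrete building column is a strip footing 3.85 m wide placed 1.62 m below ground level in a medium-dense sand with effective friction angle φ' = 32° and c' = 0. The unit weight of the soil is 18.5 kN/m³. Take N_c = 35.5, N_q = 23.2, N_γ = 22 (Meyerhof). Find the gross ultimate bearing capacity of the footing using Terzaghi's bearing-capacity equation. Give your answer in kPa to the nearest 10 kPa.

q = γ·D_f = 18.5 × 1.62 = 29.97 kPa.
q·N_q = 29.97 × 23.2 = 695.3 kPa
0.5·γ·B·N_γ = 0.5 × 18.5 × 3.85 × 22 = 783.48 kPa
q_ult = 695.3 + 783.48 = 1478.8 kPa.

q_ult ≈ 1480 kPa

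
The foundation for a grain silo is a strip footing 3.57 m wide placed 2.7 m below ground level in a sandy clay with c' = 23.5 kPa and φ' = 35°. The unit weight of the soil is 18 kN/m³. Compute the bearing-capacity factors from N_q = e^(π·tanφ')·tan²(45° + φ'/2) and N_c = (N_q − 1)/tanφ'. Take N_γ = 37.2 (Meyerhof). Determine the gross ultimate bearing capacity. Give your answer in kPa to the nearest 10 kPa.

tan35° = 0.7002, so N_q = e^(π×0.7002)·tan²(62.5°) = 9.023 × 3.69 = 33.3.
N_c = (33.3 − 1)/tan35° = 46.12.
q = γ·D_f = 18 × 2.7 = 48.6 kPa.
c·N_c = 23.5 × 46.124 = 1083.9 kPa
q·N_q = 48.6 × 33.296 = 1618.2 kPa
0.5·γ·B·N_γ = 0.5 × 18 × 3.57 × 37.2 = 1195.2 kPa
q_ult = 1083.9 + 1618.2 + 1195.2 = 3897.3 kPa.

q_ult ≈ 3900 kPa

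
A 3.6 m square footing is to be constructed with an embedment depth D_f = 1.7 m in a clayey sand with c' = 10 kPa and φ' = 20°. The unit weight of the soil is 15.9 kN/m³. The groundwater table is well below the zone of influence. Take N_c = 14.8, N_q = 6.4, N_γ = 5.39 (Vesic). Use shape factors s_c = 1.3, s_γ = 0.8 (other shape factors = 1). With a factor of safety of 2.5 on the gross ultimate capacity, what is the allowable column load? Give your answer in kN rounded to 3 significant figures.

q = γ·D_f = 15.9 × 1.7 = 27.03 kPa.
c·N_c·s_c = 10 × 14.8 × 1.3 = 192.4 kPa
q·N_q = 27.03 × 6.4 = 172.99 kPa
0.5·γ·B·N_γ·s_γ = 0.5 × 15.9 × 3.6 × 5.39 × 0.8 = 123.41 kPa
q_ult = 192.4 + 172.99 + 123.41 = 488.8 kPa.
Gross allowable pressure q_all = 488.8 / 2.5 = 195.52 kPa.
Footing area = 12.96 m², so allowable column load = 195.52 × 12.96 = 2533.9 kN.

P_all ≈ 2530 kN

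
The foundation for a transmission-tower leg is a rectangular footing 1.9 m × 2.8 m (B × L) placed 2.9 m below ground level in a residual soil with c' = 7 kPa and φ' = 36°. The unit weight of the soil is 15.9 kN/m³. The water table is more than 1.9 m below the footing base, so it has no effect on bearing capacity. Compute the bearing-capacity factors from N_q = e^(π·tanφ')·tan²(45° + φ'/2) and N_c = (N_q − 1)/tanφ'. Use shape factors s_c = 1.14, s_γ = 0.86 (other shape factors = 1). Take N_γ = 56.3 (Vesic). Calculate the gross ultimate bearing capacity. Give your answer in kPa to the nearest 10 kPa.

q_ult ≈ 2880 kPa

tan36° = 0.7265, so N_q = e^(π×0.7265)·tan²(63°) = 9.801 × 3.852 = 37.75.
N_c = (37.75 − 1)/tan36° = 50.59.
Effective surcharge at the founding depth q = γ·D_f = 15.9 × 2.9 = 46.11 kPa.
q_ult = c·N_c·s_c + q·N_q + 0.5·γ·B·N_γ·s_γ
     = 7 × 50.585 × 1.14 + 46.11 × 37.752 + 0.5 × 15.9 × 1.9 × 56.3 × 0.86
     = 403.67 + 1740.8 + 731.35 = 2875.8 kPa.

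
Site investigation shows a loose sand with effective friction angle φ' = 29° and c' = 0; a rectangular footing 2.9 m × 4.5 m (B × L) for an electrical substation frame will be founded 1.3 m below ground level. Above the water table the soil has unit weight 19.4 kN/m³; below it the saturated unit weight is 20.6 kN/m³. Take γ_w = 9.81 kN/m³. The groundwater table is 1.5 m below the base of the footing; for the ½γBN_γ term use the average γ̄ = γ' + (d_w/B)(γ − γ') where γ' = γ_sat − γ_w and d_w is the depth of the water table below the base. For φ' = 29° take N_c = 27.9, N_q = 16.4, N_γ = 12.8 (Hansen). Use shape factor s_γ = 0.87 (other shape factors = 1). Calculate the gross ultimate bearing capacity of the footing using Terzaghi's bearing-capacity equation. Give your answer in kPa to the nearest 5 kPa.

q_ult ≈ 660 kPa

q = γ·D_f = 19.4 × 1.3 = 25.22 kPa.
γ' = 10.79 kN/m³; averaging over the depth B below the base, γ̄ = γ' + (d_w/B)(γ − γ') = 15.243 kN/m³.
q·N_q = 25.22 × 16.4 = 413.61 kPa
0.5·γ·B·N_γ·s_γ = 0.5 × 15.243 × 2.9 × 12.8 × 0.87 = 246.14 kPa
q_ult = 413.61 + 246.14 = 659.75 kPa.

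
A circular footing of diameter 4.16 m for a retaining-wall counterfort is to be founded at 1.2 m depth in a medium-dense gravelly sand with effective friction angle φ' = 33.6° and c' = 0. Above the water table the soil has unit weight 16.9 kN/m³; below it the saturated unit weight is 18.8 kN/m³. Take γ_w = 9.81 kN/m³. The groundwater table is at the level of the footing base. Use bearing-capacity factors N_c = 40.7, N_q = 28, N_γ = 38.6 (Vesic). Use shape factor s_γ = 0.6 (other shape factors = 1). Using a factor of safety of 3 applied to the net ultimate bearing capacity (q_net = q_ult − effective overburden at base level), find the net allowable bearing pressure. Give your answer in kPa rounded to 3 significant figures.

Effective surcharge at the founding depth q = γ·D_f = 16.9 × 1.2 = 20.28 kPa.
The water table coincides with the base, so in the self-weight term γ → γ' = 8.99 kN/m³.
q_ult = q·N_q + 0.5·γ·B·N_γ·s_γ
     = 20.28 × 28 + 0.5 × 8.99 × 4.16 × 38.6 × 0.6
     = 567.84 + 433.07 = 1000.9 kPa.
Net ultimate: q_net = 1000.9 − 20.28 = 980.63 kPa.
q_all(net) = 980.63 / 3 = 326.88 kPa.

q_all(net) ≈ 327 kPa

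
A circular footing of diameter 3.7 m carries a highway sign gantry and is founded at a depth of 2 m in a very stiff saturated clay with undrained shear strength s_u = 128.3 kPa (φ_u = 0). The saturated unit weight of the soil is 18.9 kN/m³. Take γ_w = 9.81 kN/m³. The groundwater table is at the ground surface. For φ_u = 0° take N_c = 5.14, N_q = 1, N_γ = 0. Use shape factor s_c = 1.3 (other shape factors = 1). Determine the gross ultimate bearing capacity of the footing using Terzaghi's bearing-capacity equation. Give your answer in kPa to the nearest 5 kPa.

With the water table at the surface the whole profile is submerged: γ' = 18.9 − 9.81 = 9.09 kN/m³, so q = γ'·D_f = 18.18 kPa.
q_ult = c·N_c·s_c + q·N_q
     = 128.3 × 5.14 × 1.3 + 18.18 × 1
     = 857.3 + 18.18 = 875.48 kPa.

q_ult ≈ 875 kPa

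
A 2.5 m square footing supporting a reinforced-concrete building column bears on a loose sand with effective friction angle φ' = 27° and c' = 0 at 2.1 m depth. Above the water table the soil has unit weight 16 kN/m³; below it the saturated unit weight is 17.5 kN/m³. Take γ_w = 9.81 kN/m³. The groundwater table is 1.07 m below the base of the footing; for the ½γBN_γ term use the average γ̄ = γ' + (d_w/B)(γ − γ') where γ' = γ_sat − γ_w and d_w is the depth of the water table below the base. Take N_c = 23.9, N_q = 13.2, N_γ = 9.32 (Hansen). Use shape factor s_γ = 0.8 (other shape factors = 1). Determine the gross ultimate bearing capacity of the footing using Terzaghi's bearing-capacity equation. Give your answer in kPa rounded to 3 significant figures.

Overburden at base level: q = 16 × 2.1 = 33.6 kPa.
The water table is 1.07 m below the base (< B = 2.5 m), so the ½γBN_γ term uses γ̄ = γ' + (d_w/B)(γ − γ') = 7.69 + (1.07/2.5)(16 − 7.69) = 11.247 kN/m³.
Surcharge term q·N_q = 33.6 × 13.2 = 443.52 kPa; self-weight term 0.5·γ·B·N_γ·s_γ = 0.5 × 11.247 × 2.5 × 9.32 × 0.8 = 104.82 kPa.
q_ult = 443.52 + 104.82 = 548.34 kPa.

q_ult ≈ 548 kPa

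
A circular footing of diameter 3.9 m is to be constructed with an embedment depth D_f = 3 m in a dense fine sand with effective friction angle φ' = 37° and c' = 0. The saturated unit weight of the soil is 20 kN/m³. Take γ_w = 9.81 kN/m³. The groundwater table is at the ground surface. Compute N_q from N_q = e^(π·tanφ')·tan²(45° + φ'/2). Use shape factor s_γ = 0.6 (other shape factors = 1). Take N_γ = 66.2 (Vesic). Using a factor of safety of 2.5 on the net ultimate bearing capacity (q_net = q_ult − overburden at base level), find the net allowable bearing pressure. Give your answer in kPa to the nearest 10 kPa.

q_all(net) ≈ 830 kPa

N_q = e^(π·tan37°)·tan²(63.5°) = 42.92.
γ' = 20 − 9.81 = 10.19 kN/m³ (submerged throughout). q = 10.19 × 3 = 30.57 kPa; the same γ' applies in the ½γBN_γ term.
q·N_q = 30.57 × 42.92 = 1312.1 kPa
0.5·γ·B·N_γ·s_γ = 0.5 × 10.19 × 3.9 × 66.2 × 0.6 = 789.26 kPa
q_ult = 1312.1 + 789.26 = 2101.3 kPa.
q_net = 2101.3 − 30.57 = 2070.7 kPa.
q_all(net) = 2070.7 / 2.5 = 828.3 kPa.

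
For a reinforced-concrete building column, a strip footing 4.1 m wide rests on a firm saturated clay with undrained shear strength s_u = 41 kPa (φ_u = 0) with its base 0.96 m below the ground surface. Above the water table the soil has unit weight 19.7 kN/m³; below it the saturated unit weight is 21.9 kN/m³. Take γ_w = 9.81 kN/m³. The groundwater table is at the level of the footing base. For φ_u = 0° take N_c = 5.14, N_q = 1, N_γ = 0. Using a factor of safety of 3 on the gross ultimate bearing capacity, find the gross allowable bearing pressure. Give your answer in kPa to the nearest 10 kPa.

q = γ·D_f = 19.7 × 0.96 = 18.912 kPa.
c·N_c = 41 × 5.14 = 210.74 kPa
q·N_q = 18.912 × 1 = 18.912 kPa
q_ult = 210.74 + 18.912 = 229.65 kPa.
q_all = 229.65 / 3 = 76.551 kPa.

q_all ≈ 80 kPa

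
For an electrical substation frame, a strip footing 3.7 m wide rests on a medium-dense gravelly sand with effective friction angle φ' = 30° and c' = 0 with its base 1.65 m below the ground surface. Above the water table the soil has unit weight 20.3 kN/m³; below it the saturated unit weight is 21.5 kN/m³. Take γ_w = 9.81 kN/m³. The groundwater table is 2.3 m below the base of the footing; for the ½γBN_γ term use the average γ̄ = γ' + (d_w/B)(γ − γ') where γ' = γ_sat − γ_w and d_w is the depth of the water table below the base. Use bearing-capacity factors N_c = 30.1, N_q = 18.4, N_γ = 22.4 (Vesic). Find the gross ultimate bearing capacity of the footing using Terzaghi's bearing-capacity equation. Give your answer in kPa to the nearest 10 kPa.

q_ult ≈ 1320 kPa

q = γ·D_f = 20.3 × 1.65 = 33.495 kPa.
γ' = 11.69 kN/m³; averaging over the depth B below the base, γ̄ = γ' + (d_w/B)(γ − γ') = 17.042 kN/m³.
q·N_q = 33.495 × 18.4 = 616.31 kPa
0.5·γ·B·N_γ = 0.5 × 17.042 × 3.7 × 22.4 = 706.23 kPa
q_ult = 616.31 + 706.23 = 1322.5 kPa.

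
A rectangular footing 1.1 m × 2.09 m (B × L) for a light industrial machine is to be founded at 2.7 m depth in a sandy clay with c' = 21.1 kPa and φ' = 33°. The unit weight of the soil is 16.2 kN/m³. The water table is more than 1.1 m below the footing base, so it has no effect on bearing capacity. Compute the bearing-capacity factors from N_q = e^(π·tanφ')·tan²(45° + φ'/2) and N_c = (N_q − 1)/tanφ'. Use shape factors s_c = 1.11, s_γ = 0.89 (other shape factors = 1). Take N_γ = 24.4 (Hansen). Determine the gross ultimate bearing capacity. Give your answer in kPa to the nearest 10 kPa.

tan33° = 0.6494, so N_q = e^(π×0.6494)·tan²(61.5°) = 7.692 × 3.392 = 26.09.
N_c = (26.09 − 1)/tan33° = 38.64.
q = γ·D_f = 16.2 × 2.7 = 43.74 kPa.
c·N_c·s_c = 21.1 × 38.638 × 1.11 = 904.95 kPa
q·N_q = 43.74 × 26.092 = 1141.3 kPa
0.5·γ·B·N_γ·s_γ = 0.5 × 16.2 × 1.1 × 24.4 × 0.89 = 193.49 kPa
q_ult = 904.95 + 1141.3 + 193.49 = 2239.7 kPa.

q_ult ≈ 2240 kPa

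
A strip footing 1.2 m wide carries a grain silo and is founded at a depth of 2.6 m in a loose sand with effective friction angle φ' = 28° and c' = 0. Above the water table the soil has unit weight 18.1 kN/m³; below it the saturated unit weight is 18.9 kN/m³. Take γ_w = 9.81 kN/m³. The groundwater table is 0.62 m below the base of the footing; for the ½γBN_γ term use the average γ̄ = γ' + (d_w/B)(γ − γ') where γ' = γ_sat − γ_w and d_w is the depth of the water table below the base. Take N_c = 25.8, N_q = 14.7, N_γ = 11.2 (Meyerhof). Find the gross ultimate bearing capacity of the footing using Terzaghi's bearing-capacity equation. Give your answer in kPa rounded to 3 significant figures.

q_ult ≈ 784 kPa

Effective surcharge at the founding depth q = γ·D_f = 18.1 × 2.6 = 47.06 kPa.
With d_w = 0.62 m < B, γ̄ = 9.09 + (0.62/1.2) × (18.1 − 9.09) = 13.745 kN/m³.
q_ult = q·N_q + 0.5·γ·B·N_γ
     = 47.06 × 14.7 + 0.5 × 13.745 × 1.2 × 11.2
     = 691.78 + 92.368 = 784.15 kPa.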